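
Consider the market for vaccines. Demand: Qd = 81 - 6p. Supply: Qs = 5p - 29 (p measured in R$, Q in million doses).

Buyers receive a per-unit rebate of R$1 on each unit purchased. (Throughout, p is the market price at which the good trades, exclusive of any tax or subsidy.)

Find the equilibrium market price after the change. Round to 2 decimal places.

10.55

Initially, 81 - 6p = 5p - 29, so 110 = 11p and p = 10, Q = 21.
Since buyers' out-of-pocket price is the market price minus the rebate, the effective demand curve becomes Qd = 87 - 6p.
New equilibrium: 87 - 6p = 5p - 29 ⇒ 116 = 11p ⇒ p = 116/11 ≈ 10.5455, Q = 261/11 ≈ 23.7273.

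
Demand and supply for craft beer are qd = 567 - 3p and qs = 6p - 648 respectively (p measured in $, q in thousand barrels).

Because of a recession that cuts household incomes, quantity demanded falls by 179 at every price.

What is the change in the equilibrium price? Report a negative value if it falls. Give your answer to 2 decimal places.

Initially, 567 - 3p = 6p - 648, so 1215 = 9p and p = 135, q = 162.
The shock moves the curves to qd = 388 - 3p and qs = 6p - 648.
Setting them equal: 388 - 3p = 6p - 648 → 1036 = 9p, so p = 1036/9 ≈ 115.1111 and q = 128/3 ≈ 42.6667.
Δp = 115.1111 − 135 = -19.89.

-19.89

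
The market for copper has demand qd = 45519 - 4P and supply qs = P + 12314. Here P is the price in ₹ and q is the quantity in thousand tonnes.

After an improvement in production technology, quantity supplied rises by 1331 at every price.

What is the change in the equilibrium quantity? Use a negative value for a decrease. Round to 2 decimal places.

Before the shock: 45519 - 4P = P + 12314 ⇒ 33205 = 5P ⇒ P = 6641, q = 18955.
After the shift, demand is qd = 45519 - 4P and supply is qs = P + 13645.
Equate the new curves: 45519 - 4P = P + 13645, giving 31874 = 5P, P = 6374.8, q = 20019.8.
Δq = 20019.8 − 18955 = +1064.80.

+1064.80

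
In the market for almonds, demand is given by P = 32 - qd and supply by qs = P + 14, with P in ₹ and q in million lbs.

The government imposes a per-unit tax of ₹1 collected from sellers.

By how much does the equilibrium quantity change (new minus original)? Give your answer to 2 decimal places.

-0.50

Before the shock: 32 - P = P + 14 ⇒ 18 = 2P ⇒ P = 9, q = 23.
Since sellers keep the price net of the tax, the effective supply curve becomes qs = P + 13.
Setting them equal: 32 - P = P + 13 → 19 = 2P, so P = 9.5 and q = 22.5.
Δq = 22.5 − 23 = -0.50.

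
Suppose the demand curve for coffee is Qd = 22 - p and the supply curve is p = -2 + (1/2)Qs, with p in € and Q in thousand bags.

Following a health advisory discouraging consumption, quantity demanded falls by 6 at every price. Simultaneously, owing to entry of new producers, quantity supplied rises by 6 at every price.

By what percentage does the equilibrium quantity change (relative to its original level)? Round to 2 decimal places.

Before the shock: 22 - p = 2p + 4 ⇒ 18 = 3p ⇒ p = 6, Q = 16.
The shock moves the curves to Qd = 16 - p and Qs = 2p + 10.
Equate the new curves: 16 - p = 2p + 10, giving 6 = 3p, p = 2, Q = 14.
%ΔQ = (14 − 16) / 16 × 100 = -12.50%.

-12.50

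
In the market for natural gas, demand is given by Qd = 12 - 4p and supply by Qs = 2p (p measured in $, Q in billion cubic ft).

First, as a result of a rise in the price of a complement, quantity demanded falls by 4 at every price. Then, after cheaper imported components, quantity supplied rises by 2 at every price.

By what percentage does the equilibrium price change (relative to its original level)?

-50

Initially, 12 - 4p = 2p, so 12 = 6p and p = 2, Q = 4.
With the change applied: demand Qd = 8 - 4p, supply Qs = 2p + 2.
Setting them equal: 8 - 4p = 2p + 2 → 6 = 6p, so p = 1 and Q = 4.
%Δp = (1 − 2) / 2 × 100 = -50%.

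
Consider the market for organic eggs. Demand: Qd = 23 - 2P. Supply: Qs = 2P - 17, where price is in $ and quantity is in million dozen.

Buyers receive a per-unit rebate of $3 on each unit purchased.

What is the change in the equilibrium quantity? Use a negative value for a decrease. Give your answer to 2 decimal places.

Initially, 23 - 2P = 2P - 17, so 40 = 4P and P = 10, Q = 3.
Since buyers' out-of-pocket price is the market price minus the rebate, the effective demand curve becomes Qd = 29 - 2P.
New equilibrium: 29 - 2P = 2P - 17 ⇒ 46 = 4P ⇒ P = 11.5, Q = 6.
ΔQ = 6 − 3 = +3.00.

+3.00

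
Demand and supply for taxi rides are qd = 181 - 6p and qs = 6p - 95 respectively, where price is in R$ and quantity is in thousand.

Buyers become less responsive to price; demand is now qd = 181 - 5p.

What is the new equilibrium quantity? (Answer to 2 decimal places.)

Initially, 181 - 6p = 6p - 95, so 276 = 12p and p = 23, q = 43.
After the shift, demand is qd = 181 - 5p and supply is qs = 6p - 95.
Setting them equal: 181 - 5p = 6p - 95 → 276 = 11p, so p = 276/11 ≈ 25.0909 and q = 611/11 ≈ 55.5455.

55.55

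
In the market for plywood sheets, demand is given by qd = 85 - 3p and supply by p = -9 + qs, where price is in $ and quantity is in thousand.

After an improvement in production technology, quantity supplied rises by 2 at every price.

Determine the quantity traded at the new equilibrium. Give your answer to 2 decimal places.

29.50

Original equilibrium: 85 - 3p = p + 9 gives 76 = 4p, so p = 19 and q = 28.
The shock moves the curves to qd = 85 - 3p and qs = p + 11.
Setting them equal: 85 - 3p = p + 11 → 74 = 4p, so p = 18.5 and q = 29.5.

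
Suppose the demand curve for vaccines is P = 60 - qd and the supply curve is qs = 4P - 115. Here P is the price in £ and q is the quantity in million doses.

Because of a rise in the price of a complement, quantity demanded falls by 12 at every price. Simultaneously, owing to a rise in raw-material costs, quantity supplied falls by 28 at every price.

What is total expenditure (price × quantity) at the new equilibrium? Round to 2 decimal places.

Before the shock: 60 - P = 4P - 115 ⇒ 175 = 5P ⇒ P = 35, q = 25.
The new curves are qd = 48 - P (demand) and qs = 4P - 143 (supply).
Setting them equal: 48 - P = 4P - 143 → 191 = 5P, so P = 38.2 and q = 9.8.
New expenditure = 38.2 × 9.8 = 374.36.

374.36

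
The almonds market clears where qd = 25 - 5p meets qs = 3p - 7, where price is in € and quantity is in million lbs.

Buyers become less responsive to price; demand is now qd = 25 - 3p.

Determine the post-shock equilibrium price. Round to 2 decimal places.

Before the shock: 25 - 5p = 3p - 7 ⇒ 32 = 8p ⇒ p = 4, q = 5.
With the change applied: demand qd = 25 - 3p, supply qs = 3p - 7.
Equate the new curves: 25 - 3p = 3p - 7, giving 32 = 6p, p = 16/3 ≈ 5.3333, q = 9.

5.33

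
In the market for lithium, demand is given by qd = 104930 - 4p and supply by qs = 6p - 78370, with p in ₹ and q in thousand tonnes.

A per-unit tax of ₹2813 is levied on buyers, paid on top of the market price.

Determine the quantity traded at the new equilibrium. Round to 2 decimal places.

Before the shock: 104930 - 4p = 6p - 78370 ⇒ 183300 = 10p ⇒ p = 18330, q = 31610.
Since buyers pay the price plus the tax, the effective demand curve becomes qd = 93678 - 4p.
Clearing the new market: 93678 - 4p = 6p - 78370, so p = 17204.8 and q = 24858.8.

24858.80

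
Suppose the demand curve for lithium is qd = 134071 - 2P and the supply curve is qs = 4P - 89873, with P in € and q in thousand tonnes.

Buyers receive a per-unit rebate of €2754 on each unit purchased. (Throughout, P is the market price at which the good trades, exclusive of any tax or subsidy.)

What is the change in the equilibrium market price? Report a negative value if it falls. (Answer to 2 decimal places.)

+918.00

Original equilibrium: 134071 - 2P = 4P - 89873 gives 223944 = 6P, so P = 37324 and q = 59423.
Since buyers' out-of-pocket price is the market price minus the rebate, the effective demand curve becomes qd = 139579 - 2P.
Setting them equal: 139579 - 2P = 4P - 89873 → 229452 = 6P, so P = 38242 and q = 63095.
ΔP = 38242 − 37324 = +918.00.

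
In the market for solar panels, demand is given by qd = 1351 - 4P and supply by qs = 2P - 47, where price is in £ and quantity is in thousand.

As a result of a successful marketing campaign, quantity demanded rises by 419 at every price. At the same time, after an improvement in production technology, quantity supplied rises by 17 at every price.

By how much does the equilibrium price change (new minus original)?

Solve the original market: 1351 - 4P = 2P - 47, hence P = 233 and q = 419.
With the change applied: demand qd = 1770 - 4P, supply qs = 2P - 30.
New equilibrium: 1770 - 4P = 2P - 30 ⇒ 1800 = 6P ⇒ P = 300, q = 570.
ΔP = 300 − 233 = +67.

+67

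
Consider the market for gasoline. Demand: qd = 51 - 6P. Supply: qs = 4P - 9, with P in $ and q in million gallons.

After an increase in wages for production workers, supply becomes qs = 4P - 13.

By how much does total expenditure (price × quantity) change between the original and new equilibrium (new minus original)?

-9.36

Before the shock: 51 - 6P = 4P - 9 ⇒ 60 = 10P ⇒ P = 6, q = 15.
With the change applied: demand qd = 51 - 6P, supply qs = 4P - 13.
New equilibrium: 51 - 6P = 4P - 13 ⇒ 64 = 10P ⇒ P = 6.4, q = 12.6.
Expenditure moves from 6×15 = 90 to 6.4×12.6 = 80.64; change = -9.36.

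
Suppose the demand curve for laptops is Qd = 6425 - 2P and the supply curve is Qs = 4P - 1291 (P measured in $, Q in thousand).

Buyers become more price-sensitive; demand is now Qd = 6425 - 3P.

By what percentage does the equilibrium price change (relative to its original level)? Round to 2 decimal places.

Initially, 6425 - 2P = 4P - 1291, so 7716 = 6P and P = 1286, Q = 3853.
With the change applied: demand Qd = 6425 - 3P, supply Qs = 4P - 1291.
Clearing the new market: 6425 - 3P = 4P - 1291, so P = 7716/7 ≈ 1102.2857 and Q = 21827/7 ≈ 3118.1429.
%ΔP = (1102.2857 − 1286) / 1286 × 100 = -14.29%.

-14.29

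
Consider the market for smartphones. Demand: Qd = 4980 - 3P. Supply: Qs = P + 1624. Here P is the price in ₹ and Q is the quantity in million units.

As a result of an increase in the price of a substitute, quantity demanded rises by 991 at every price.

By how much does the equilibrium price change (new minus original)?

+247.75

Before the shock: 4980 - 3P = P + 1624 ⇒ 3356 = 4P ⇒ P = 839, Q = 2463.
With the change applied: demand Qd = 5971 - 3P, supply Qs = P + 1624.
Clearing the new market: 5971 - 3P = P + 1624, so P = 1086.75 and Q = 2710.75.
ΔP = 1086.75 − 839 = +247.75.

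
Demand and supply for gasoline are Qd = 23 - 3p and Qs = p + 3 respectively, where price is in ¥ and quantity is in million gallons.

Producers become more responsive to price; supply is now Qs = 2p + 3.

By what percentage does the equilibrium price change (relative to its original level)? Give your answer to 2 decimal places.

Solve the original market: 23 - 3p = p + 3, hence p = 5 and Q = 8.
The new curves are Qd = 23 - 3p (demand) and Qs = 2p + 3 (supply).
Equate the new curves: 23 - 3p = 2p + 3, giving 20 = 5p, p = 4, Q = 11.
%Δp = (4 − 5) / 5 × 100 = -20.00%.

-20.00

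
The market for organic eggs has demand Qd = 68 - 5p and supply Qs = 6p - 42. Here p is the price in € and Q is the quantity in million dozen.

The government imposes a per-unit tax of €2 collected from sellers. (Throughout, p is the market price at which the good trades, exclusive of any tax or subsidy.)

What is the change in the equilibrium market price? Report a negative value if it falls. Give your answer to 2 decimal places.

+1.09

Solve the original market: 68 - 5p = 6p - 42, hence p = 10 and Q = 18.
Since sellers keep the price net of the tax, the effective supply curve becomes Qs = 6p - 54.
Equate the new curves: 68 - 5p = 6p - 54, giving 122 = 11p, p = 122/11 ≈ 11.0909, Q = 138/11 ≈ 12.5455.
Δp = 11.0909 − 10 = +1.09.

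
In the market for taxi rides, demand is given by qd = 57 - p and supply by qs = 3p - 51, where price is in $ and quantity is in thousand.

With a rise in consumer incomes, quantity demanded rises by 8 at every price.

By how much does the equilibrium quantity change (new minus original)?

+6

Initially, 57 - p = 3p - 51, so 108 = 4p and p = 27, q = 30.
The new curves are qd = 65 - p (demand) and qs = 3p - 51 (supply).
New equilibrium: 65 - p = 3p - 51 ⇒ 116 = 4p ⇒ p = 29, q = 36.
Δq = 36 − 30 = +6.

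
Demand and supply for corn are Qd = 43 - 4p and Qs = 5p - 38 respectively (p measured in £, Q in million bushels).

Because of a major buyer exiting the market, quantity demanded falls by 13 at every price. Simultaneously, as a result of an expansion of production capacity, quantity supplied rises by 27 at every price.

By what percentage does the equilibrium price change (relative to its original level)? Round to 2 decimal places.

Original equilibrium: 43 - 4p = 5p - 38 gives 81 = 9p, so p = 9 and Q = 7.
With the change applied: demand Qd = 30 - 4p, supply Qs = 5p - 11.
Equate the new curves: 30 - 4p = 5p - 11, giving 41 = 9p, p = 41/9 ≈ 4.5556, Q = 106/9 ≈ 11.7778.
%Δp = (4.5556 − 9) / 9 × 100 = -49.38%.

-49.38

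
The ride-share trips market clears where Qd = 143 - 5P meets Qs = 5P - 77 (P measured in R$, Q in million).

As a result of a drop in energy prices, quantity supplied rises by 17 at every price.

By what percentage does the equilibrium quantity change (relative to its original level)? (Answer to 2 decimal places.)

Original equilibrium: 143 - 5P = 5P - 77 gives 220 = 10P, so P = 22 and Q = 33.
With the change applied: demand Qd = 143 - 5P, supply Qs = 5P - 60.
Equate the new curves: 143 - 5P = 5P - 60, giving 203 = 10P, P = 20.3, Q = 41.5.
%ΔQ = (41.5 − 33) / 33 × 100 = +25.76%.

+25.76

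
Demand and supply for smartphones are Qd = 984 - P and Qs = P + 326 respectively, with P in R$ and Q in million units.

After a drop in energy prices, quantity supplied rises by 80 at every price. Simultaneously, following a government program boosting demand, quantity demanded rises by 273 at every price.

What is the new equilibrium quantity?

Solve the original market: 984 - P = P + 326, hence P = 329 and Q = 655.
With the change applied: demand Qd = 1257 - P, supply Qs = P + 406.
Clearing the new market: 1257 - P = P + 406, so P = 425.5 and Q = 831.5.

831.5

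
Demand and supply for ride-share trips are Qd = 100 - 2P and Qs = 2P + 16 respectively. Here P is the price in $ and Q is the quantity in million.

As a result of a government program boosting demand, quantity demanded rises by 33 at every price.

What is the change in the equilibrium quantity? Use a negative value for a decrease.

Before the shock: 100 - 2P = 2P + 16 ⇒ 84 = 4P ⇒ P = 21, Q = 58.
After the shift, demand is Qd = 133 - 2P and supply is Qs = 2P + 16.
Clearing the new market: 133 - 2P = 2P + 16, so P = 29.25 and Q = 74.5.
ΔQ = 74.5 − 58 = +16.5.

+16.5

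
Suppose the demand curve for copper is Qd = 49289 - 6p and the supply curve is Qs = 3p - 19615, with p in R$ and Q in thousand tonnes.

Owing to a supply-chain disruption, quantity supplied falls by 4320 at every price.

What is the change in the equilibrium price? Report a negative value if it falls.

Solve the original market: 49289 - 6p = 3p - 19615, hence p = 7656 and Q = 3353.
The shock moves the curves to Qd = 49289 - 6p and Qs = 3p - 23935.
Equate the new curves: 49289 - 6p = 3p - 23935, giving 73224 = 9p, p = 8136, Q = 473.
Δp = 8136 − 7656 = +480.

+480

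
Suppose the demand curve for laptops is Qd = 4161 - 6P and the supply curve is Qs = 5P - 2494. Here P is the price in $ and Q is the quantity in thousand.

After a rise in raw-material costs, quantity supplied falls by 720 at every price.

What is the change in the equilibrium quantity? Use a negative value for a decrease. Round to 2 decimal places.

Initially, 4161 - 6P = 5P - 2494, so 6655 = 11P and P = 605, Q = 531.
The shock moves the curves to Qd = 4161 - 6P and Qs = 5P - 3214.
New equilibrium: 4161 - 6P = 5P - 3214 ⇒ 7375 = 11P ⇒ P = 7375/11 ≈ 670.4545, Q = 1521/11 ≈ 138.2727.
ΔQ = 138.2727 − 531 = -392.73.

-392.73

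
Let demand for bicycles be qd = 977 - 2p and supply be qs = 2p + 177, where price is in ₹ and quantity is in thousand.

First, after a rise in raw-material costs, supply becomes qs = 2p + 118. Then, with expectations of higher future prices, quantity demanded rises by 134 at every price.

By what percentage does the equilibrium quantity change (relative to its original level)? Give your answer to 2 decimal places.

+6.50

Initially, 977 - 2p = 2p + 177, so 800 = 4p and p = 200, q = 577.
With the change applied: demand qd = 1111 - 2p, supply qs = 2p + 118.
Clearing the new market: 1111 - 2p = 2p + 118, so p = 248.25 and q = 614.5.
%Δq = (614.5 − 577) / 577 × 100 = +6.50%.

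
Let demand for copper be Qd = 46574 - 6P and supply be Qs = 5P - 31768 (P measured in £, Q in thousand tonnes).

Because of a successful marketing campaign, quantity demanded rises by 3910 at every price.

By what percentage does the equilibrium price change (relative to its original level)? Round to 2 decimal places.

+4.99

Before the shock: 46574 - 6P = 5P - 31768 ⇒ 78342 = 11P ⇒ P = 7122, Q = 3842.
The new curves are Qd = 50484 - 6P (demand) and Qs = 5P - 31768 (supply).
Equate the new curves: 50484 - 6P = 5P - 31768, giving 82252 = 11P, P = 82252/11 ≈ 7477.4545, Q = 61812/11 ≈ 5619.2727.
%ΔP = (7477.4545 − 7122) / 7122 × 100 = +4.99%.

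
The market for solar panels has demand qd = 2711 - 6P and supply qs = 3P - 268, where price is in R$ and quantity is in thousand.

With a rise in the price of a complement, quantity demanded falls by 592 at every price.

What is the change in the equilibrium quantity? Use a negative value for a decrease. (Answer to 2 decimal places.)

-197.33

Solve the original market: 2711 - 6P = 3P - 268, hence P = 331 and q = 725.
With the change applied: demand qd = 2119 - 6P, supply qs = 3P - 268.
Setting them equal: 2119 - 6P = 3P - 268 → 2387 = 9P, so P = 2387/9 ≈ 265.2222 and q = 1583/3 ≈ 527.6667.
Δq = 527.6667 − 725 = -197.33.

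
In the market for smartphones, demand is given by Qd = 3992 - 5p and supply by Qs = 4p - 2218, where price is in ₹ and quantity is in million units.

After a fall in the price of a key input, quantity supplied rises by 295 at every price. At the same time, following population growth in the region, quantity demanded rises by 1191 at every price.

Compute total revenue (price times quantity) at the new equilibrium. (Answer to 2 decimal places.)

975276.57

Before the shock: 3992 - 5p = 4p - 2218 ⇒ 6210 = 9p ⇒ p = 690, Q = 542.
With the change applied: demand Qd = 5183 - 5p, supply Qs = 4p - 1923.
Equate the new curves: 5183 - 5p = 4p - 1923, giving 7106 = 9p, p = 7106/9 ≈ 789.5556, Q = 11117/9 ≈ 1235.2222.
New expenditure = 789.5556 × 1235.2222 = 975276.57.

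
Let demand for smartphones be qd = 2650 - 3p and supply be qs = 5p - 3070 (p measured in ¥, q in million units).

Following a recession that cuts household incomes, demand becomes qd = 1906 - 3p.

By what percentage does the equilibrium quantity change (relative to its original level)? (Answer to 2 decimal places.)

Original equilibrium: 2650 - 3p = 5p - 3070 gives 5720 = 8p, so p = 715 and q = 505.
The shock moves the curves to qd = 1906 - 3p and qs = 5p - 3070.
New equilibrium: 1906 - 3p = 5p - 3070 ⇒ 4976 = 8p ⇒ p = 622, q = 40.
%Δq = (40 − 505) / 505 × 100 = -92.08%.

-92.08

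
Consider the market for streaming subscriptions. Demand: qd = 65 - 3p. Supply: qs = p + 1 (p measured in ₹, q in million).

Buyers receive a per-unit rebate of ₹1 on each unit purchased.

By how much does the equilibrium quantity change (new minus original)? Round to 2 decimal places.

+0.75

Initially, 65 - 3p = p + 1, so 64 = 4p and p = 16, q = 17.
Since buyers' out-of-pocket price is the market price minus the rebate, the effective demand curve becomes qd = 68 - 3p.
Equate the new curves: 68 - 3p = p + 1, giving 67 = 4p, p = 16.75, q = 17.75.
Δq = 17.75 − 17 = +0.75.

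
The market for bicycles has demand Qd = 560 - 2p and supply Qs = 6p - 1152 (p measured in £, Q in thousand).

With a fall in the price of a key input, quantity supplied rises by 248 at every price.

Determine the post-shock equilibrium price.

Initially, 560 - 2p = 6p - 1152, so 1712 = 8p and p = 214, Q = 132.
With the change applied: demand Qd = 560 - 2p, supply Qs = 6p - 904.
Equate the new curves: 560 - 2p = 6p - 904, giving 1464 = 8p, p = 183, Q = 194.

183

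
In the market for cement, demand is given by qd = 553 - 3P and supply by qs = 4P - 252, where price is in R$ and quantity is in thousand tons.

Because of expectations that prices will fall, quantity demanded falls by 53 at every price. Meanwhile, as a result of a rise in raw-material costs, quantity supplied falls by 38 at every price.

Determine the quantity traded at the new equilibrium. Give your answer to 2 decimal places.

161.43

Initially, 553 - 3P = 4P - 252, so 805 = 7P and P = 115, q = 208.
The new curves are qd = 500 - 3P (demand) and qs = 4P - 290 (supply).
Setting them equal: 500 - 3P = 4P - 290 → 790 = 7P, so P = 790/7 ≈ 112.8571 and q = 1130/7 ≈ 161.4286.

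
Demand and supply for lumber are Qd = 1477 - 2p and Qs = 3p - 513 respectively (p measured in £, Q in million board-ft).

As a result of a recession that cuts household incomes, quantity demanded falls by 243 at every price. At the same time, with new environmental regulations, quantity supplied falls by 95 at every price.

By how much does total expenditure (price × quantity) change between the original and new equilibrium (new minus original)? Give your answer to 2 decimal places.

Original equilibrium: 1477 - 2p = 3p - 513 gives 1990 = 5p, so p = 398 and Q = 681.
After the shift, demand is Qd = 1234 - 2p and supply is Qs = 3p - 608.
Clearing the new market: 1234 - 2p = 3p - 608, so p = 368.4 and Q = 497.2.
Expenditure moves from 398×681 = 271038 to 368.4×497.2 = 183168.48; change = -87869.52.

-87869.52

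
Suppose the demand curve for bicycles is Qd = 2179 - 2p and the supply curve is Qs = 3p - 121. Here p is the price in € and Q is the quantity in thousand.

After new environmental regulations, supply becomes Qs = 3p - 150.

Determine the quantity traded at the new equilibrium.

Original equilibrium: 2179 - 2p = 3p - 121 gives 2300 = 5p, so p = 460 and Q = 1259.
With the change applied: demand Qd = 2179 - 2p, supply Qs = 3p - 150.
Equate the new curves: 2179 - 2p = 3p - 150, giving 2329 = 5p, p = 465.8, Q = 1247.4.

1247.4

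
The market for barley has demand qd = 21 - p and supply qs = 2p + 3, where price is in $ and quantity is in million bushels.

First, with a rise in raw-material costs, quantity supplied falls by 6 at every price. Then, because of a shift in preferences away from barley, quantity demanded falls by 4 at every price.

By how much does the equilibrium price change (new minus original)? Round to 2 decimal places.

Initially, 21 - p = 2p + 3, so 18 = 3p and p = 6, q = 15.
The shock moves the curves to qd = 17 - p and qs = 2p - 3.
Clearing the new market: 17 - p = 2p - 3, so p = 20/3 ≈ 6.6667 and q = 31/3 ≈ 10.3333.
Δp = 6.6667 − 6 = +0.67.

+0.67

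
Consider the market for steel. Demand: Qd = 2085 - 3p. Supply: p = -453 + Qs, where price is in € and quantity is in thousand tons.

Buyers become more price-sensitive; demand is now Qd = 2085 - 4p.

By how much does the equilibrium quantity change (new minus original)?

Solve the original market: 2085 - 3p = p + 453, hence p = 408 and Q = 861.
After the shift, demand is Qd = 2085 - 4p and supply is Qs = p + 453.
Equate the new curves: 2085 - 4p = p + 453, giving 1632 = 5p, p = 326.4, Q = 779.4.
ΔQ = 779.4 − 861 = -81.6.

-81.6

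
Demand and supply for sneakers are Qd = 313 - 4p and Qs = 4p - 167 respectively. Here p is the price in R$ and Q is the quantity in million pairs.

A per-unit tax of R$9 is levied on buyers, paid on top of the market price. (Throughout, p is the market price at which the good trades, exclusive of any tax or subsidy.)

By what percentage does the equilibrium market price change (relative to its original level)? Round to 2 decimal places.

Initially, 313 - 4p = 4p - 167, so 480 = 8p and p = 60, Q = 73.
Since buyers pay the price plus the tax, the effective demand curve becomes Qd = 277 - 4p.
Equate the new curves: 277 - 4p = 4p - 167, giving 444 = 8p, p = 55.5, Q = 55.
%Δp = (55.5 − 60) / 60 × 100 = -7.50%.

-7.50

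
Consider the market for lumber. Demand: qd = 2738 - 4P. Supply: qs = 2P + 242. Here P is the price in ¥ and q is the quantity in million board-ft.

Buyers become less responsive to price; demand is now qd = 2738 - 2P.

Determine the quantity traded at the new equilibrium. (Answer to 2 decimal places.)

Solve the original market: 2738 - 4P = 2P + 242, hence P = 416 and q = 1074.
The shock moves the curves to qd = 2738 - 2P and qs = 2P + 242.
Clearing the new market: 2738 - 2P = 2P + 242, so P = 624 and q = 1490.

1490.00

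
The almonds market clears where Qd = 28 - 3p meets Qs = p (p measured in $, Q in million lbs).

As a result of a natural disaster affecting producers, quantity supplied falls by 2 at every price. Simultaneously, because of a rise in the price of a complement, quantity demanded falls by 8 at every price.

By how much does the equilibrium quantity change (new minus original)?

Initially, 28 - 3p = p, so 28 = 4p and p = 7, Q = 7.
With the change applied: demand Qd = 20 - 3p, supply Qs = p - 2.
Clearing the new market: 20 - 3p = p - 2, so p = 5.5 and Q = 3.5.
ΔQ = 3.5 − 7 = -3.5.

-3.5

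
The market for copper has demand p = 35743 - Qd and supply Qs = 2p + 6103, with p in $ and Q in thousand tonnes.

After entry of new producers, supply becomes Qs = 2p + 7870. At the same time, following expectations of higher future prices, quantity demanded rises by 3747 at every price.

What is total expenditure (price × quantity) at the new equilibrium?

Original equilibrium: 35743 - p = 2p + 6103 gives 29640 = 3p, so p = 9880 and Q = 25863.
With the change applied: demand Qd = 39490 - p, supply Qs = 2p + 7870.
Equate the new curves: 39490 - p = 2p + 7870, giving 31620 = 3p, p = 10540, Q = 28950.
New expenditure = 10540 × 28950 = 305133000.

305133000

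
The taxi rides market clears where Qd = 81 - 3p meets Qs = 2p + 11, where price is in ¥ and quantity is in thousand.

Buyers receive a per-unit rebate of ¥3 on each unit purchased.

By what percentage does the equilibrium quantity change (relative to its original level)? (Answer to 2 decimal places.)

+9.23

Original equilibrium: 81 - 3p = 2p + 11 gives 70 = 5p, so p = 14 and Q = 39.
Since buyers' out-of-pocket price is the market price minus the rebate, the effective demand curve becomes Qd = 90 - 3p.
New equilibrium: 90 - 3p = 2p + 11 ⇒ 79 = 5p ⇒ p = 15.8, Q = 42.6.
%ΔQ = (42.6 − 39) / 39 × 100 = +9.23%.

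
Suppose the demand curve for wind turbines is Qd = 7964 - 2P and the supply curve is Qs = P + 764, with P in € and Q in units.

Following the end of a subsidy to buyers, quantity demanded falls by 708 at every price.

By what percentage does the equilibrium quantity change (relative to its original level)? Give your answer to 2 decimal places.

-7.46

Solve the original market: 7964 - 2P = P + 764, hence P = 2400 and Q = 3164.
The new curves are Qd = 7256 - 2P (demand) and Qs = P + 764 (supply).
Equate the new curves: 7256 - 2P = P + 764, giving 6492 = 3P, P = 2164, Q = 2928.
%ΔQ = (2928 − 3164) / 3164 × 100 = -7.46%.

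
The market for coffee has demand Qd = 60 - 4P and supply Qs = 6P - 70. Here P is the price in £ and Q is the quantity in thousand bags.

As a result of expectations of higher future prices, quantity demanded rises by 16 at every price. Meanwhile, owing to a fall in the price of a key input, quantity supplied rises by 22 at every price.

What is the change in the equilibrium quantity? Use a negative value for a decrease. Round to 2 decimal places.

Before the shock: 60 - 4P = 6P - 70 ⇒ 130 = 10P ⇒ P = 13, Q = 8.
The new curves are Qd = 76 - 4P (demand) and Qs = 6P - 48 (supply).
Equate the new curves: 76 - 4P = 6P - 48, giving 124 = 10P, P = 12.4, Q = 26.4.
ΔQ = 26.4 − 8 = +18.40.

+18.40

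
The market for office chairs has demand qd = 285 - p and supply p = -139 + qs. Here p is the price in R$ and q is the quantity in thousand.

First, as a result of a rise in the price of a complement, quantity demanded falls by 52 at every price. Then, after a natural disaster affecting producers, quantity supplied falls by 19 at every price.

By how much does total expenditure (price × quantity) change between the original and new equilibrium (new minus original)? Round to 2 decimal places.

-5503.75

Solve the original market: 285 - p = p + 139, hence p = 73 and q = 212.
After the shift, demand is qd = 233 - p and supply is qs = p + 120.
Setting them equal: 233 - p = p + 120 → 113 = 2p, so p = 56.5 and q = 176.5.
Expenditure moves from 73×212 = 15476 to 56.5×176.5 = 9972.25; change = -5503.75.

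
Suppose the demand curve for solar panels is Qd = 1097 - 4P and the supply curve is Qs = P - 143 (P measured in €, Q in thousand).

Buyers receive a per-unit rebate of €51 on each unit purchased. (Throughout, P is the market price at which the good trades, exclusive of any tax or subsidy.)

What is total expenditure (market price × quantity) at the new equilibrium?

42107.04

Solve the original market: 1097 - 4P = P - 143, hence P = 248 and Q = 105.
Since buyers' out-of-pocket price is the market price minus the rebate, the effective demand curve becomes Qd = 1301 - 4P.
Setting them equal: 1301 - 4P = P - 143 → 1444 = 5P, so P = 288.8 and Q = 145.8.
New expenditure = 288.8 × 145.8 = 42107.04.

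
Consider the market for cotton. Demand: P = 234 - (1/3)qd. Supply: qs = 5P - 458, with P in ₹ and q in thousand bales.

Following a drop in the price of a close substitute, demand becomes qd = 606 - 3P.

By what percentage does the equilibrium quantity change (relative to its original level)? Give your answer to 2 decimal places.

Original equilibrium: 702 - 3P = 5P - 458 gives 1160 = 8P, so P = 145 and q = 267.
After the shift, demand is qd = 606 - 3P and supply is qs = 5P - 458.
Clearing the new market: 606 - 3P = 5P - 458, so P = 133 and q = 207.
%Δq = (207 − 267) / 267 × 100 = -22.47%.

-22.47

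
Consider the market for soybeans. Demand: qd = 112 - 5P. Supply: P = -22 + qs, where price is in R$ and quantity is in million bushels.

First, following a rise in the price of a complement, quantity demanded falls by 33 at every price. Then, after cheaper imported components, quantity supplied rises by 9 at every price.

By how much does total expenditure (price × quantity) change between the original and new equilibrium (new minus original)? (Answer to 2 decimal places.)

-243.00

Before the shock: 112 - 5P = P + 22 ⇒ 90 = 6P ⇒ P = 15, q = 37.
With the change applied: demand qd = 79 - 5P, supply qs = P + 31.
Setting them equal: 79 - 5P = P + 31 → 48 = 6P, so P = 8 and q = 39.
Expenditure moves from 15×37 = 555 to 8×39 = 312; change = -243.00.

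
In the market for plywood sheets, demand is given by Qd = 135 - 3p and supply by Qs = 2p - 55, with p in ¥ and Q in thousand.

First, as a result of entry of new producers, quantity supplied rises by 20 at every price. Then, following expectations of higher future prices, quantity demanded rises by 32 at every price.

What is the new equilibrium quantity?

45.8

Initially, 135 - 3p = 2p - 55, so 190 = 5p and p = 38, Q = 21.
The new curves are Qd = 167 - 3p (demand) and Qs = 2p - 35 (supply).
New equilibrium: 167 - 3p = 2p - 35 ⇒ 202 = 5p ⇒ p = 40.4, Q = 45.8.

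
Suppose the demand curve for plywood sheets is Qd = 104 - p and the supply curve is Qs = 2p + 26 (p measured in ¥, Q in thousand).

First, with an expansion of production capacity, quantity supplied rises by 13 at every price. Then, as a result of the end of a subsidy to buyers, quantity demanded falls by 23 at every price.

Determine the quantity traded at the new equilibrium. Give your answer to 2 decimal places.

67.00

Before the shock: 104 - p = 2p + 26 ⇒ 78 = 3p ⇒ p = 26, Q = 78.
The new curves are Qd = 81 - p (demand) and Qs = 2p + 39 (supply).
New equilibrium: 81 - p = 2p + 39 ⇒ 42 = 3p ⇒ p = 14, Q = 67.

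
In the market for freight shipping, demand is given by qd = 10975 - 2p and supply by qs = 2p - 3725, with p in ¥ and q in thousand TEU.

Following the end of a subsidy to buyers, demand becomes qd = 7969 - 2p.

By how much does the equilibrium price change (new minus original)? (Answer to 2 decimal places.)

-751.50

Solve the original market: 10975 - 2p = 2p - 3725, hence p = 3675 and q = 3625.
With the change applied: demand qd = 7969 - 2p, supply qs = 2p - 3725.
Equate the new curves: 7969 - 2p = 2p - 3725, giving 11694 = 4p, p = 2923.5, q = 2122.
Δp = 2923.5 − 3675 = -751.50.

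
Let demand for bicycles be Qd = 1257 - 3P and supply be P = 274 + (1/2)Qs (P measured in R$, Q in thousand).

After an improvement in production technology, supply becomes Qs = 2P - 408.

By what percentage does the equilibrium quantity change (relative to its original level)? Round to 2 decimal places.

+48.28

Original equilibrium: 1257 - 3P = 2P - 548 gives 1805 = 5P, so P = 361 and Q = 174.
The new curves are Qd = 1257 - 3P (demand) and Qs = 2P - 408 (supply).
Equate the new curves: 1257 - 3P = 2P - 408, giving 1665 = 5P, P = 333, Q = 258.
%ΔQ = (258 − 174) / 174 × 100 = +48.28%.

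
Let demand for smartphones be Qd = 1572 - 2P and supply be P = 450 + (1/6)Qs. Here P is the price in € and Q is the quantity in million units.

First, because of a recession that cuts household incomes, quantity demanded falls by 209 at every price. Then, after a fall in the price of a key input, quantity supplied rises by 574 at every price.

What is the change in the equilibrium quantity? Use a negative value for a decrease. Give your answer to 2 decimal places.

-13.25

Before the shock: 1572 - 2P = 6P - 2700 ⇒ 4272 = 8P ⇒ P = 534, Q = 504.
With the change applied: demand Qd = 1363 - 2P, supply Qs = 6P - 2126.
Clearing the new market: 1363 - 2P = 6P - 2126, so P = 436.125 and Q = 490.75.
ΔQ = 490.75 − 504 = -13.25.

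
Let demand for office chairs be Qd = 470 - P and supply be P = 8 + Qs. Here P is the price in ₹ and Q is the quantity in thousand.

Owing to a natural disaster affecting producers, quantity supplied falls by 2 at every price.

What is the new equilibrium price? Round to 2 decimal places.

Original equilibrium: 470 - P = P - 8 gives 478 = 2P, so P = 239 and Q = 231.
After the shift, demand is Qd = 470 - P and supply is Qs = P - 10.
New equilibrium: 470 - P = P - 10 ⇒ 480 = 2P ⇒ P = 240, Q = 230.

240.00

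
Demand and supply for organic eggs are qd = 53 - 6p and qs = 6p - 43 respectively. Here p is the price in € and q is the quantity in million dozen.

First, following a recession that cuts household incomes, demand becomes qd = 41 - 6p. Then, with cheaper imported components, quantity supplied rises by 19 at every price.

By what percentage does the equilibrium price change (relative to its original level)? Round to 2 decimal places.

Before the shock: 53 - 6p = 6p - 43 ⇒ 96 = 12p ⇒ p = 8, q = 5.
The new curves are qd = 41 - 6p (demand) and qs = 6p - 24 (supply).
Equate the new curves: 41 - 6p = 6p - 24, giving 65 = 12p, p = 65/12 ≈ 5.4167, q = 8.5.
%Δp = (5.4167 − 8) / 8 × 100 = -32.29%.

-32.29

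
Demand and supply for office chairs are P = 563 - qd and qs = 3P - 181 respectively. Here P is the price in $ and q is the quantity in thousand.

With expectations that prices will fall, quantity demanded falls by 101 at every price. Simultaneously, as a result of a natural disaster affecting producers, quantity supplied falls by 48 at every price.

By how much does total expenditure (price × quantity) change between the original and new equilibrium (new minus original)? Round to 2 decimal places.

Before the shock: 563 - P = 3P - 181 ⇒ 744 = 4P ⇒ P = 186, q = 377.
The shock moves the curves to qd = 462 - P and qs = 3P - 229.
Setting them equal: 462 - P = 3P - 229 → 691 = 4P, so P = 172.75 and q = 289.25.
Expenditure moves from 186×377 = 70122 to 172.75×289.25 = 49967.9375; change = -20154.06.

-20154.06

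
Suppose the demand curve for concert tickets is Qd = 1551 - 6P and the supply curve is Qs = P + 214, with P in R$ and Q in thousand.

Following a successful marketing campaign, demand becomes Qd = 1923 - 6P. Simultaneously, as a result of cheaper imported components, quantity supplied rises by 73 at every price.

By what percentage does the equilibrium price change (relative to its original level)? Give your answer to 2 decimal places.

+22.36

Initially, 1551 - 6P = P + 214, so 1337 = 7P and P = 191, Q = 405.
The new curves are Qd = 1923 - 6P (demand) and Qs = P + 287 (supply).
Equate the new curves: 1923 - 6P = P + 287, giving 1636 = 7P, P = 1636/7 ≈ 233.7143, Q = 3645/7 ≈ 520.7143.
%ΔP = (233.7143 − 191) / 191 × 100 = +22.36%.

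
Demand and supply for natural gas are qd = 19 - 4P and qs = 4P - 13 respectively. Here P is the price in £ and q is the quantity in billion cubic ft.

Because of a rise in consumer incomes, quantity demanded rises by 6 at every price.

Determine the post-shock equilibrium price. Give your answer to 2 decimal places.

Solve the original market: 19 - 4P = 4P - 13, hence P = 4 and q = 3.
After the shift, demand is qd = 25 - 4P and supply is qs = 4P - 13.
Setting them equal: 25 - 4P = 4P - 13 → 38 = 8P, so P = 4.75 and q = 6.

4.75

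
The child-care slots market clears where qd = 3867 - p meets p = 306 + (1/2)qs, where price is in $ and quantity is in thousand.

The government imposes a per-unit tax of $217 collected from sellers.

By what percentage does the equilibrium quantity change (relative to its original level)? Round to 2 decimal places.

-6.09

Original equilibrium: 3867 - p = 2p - 612 gives 4479 = 3p, so p = 1493 and q = 2374.
Since sellers keep the price net of the tax, the effective supply curve becomes qs = 2p - 1046.
Equate the new curves: 3867 - p = 2p - 1046, giving 4913 = 3p, p = 4913/3 ≈ 1637.6667, q = 6688/3 ≈ 2229.3333.
%Δq = (2229.3333 − 2374) / 2374 × 100 = -6.09%.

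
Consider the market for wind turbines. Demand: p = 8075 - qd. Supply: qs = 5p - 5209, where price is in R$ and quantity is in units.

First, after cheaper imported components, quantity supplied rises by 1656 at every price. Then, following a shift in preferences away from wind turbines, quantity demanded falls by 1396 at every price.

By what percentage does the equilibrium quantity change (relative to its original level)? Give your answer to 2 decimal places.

-15.14

Initially, 8075 - p = 5p - 5209, so 13284 = 6p and p = 2214, q = 5861.
After the shift, demand is qd = 6679 - p and supply is qs = 5p - 3553.
Setting them equal: 6679 - p = 5p - 3553 → 10232 = 6p, so p = 5116/3 ≈ 1705.3333 and q = 14921/3 ≈ 4973.6667.
%Δq = (4973.6667 − 5861) / 5861 × 100 = -15.14%.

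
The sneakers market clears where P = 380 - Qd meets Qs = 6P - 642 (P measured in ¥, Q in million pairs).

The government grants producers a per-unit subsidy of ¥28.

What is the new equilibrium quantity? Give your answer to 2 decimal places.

Before the shock: 380 - P = 6P - 642 ⇒ 1022 = 7P ⇒ P = 146, Q = 234.
Since sellers receive the price plus the subsidy, the effective supply curve becomes Qs = 6P - 474.
Clearing the new market: 380 - P = 6P - 474, so P = 122 and Q = 258.

258.00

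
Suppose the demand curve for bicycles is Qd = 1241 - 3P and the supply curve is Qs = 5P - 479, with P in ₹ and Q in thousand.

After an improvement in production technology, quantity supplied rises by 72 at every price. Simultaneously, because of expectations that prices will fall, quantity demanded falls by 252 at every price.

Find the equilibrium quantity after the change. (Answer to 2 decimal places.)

Before the shock: 1241 - 3P = 5P - 479 ⇒ 1720 = 8P ⇒ P = 215, Q = 596.
The shock moves the curves to Qd = 989 - 3P and Qs = 5P - 407.
New equilibrium: 989 - 3P = 5P - 407 ⇒ 1396 = 8P ⇒ P = 174.5, Q = 465.5.

465.50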